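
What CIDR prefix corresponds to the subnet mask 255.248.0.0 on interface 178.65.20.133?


Binary: 11111111.11111000.00000000.00000000
Count leading 1s
Prefix: /13


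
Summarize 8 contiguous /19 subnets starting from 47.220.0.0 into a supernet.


Original prefix: /19
Number of subnets: 8 = 2^3
New prefix = 19 - 3 = 16
Supernet: 47.220.0.0/16


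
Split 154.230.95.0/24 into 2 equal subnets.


New prefix = 24 + 1 = 25
Each subnet has 128 addresses
  154.230.95.0/25
  154.230.95.128/25
Subnets: 154.230.95.0/25, 154.230.95.128/25


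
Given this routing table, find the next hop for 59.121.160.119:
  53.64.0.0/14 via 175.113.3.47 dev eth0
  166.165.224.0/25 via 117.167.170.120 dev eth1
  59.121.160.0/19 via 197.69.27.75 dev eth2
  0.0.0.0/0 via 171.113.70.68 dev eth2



Longest prefix match for 59.121.160.119:
  /14 53.64.0.0: no
  /25 166.165.224.0: no
  /19 59.121.160.0: MATCH
  /0 0.0.0.0: MATCH
Selected: next-hop 197.69.27.75 via eth2 (matched /19)


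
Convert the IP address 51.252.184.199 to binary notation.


51 = 00110011
252 = 11111100
184 = 10111000
199 = 11000111
Binary: 00110011.11111100.10111000.11000111


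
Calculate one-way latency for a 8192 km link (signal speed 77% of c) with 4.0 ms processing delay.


Speed = 0.77 * 3e5 km/s = 231000 km/s
Propagation delay = 8192 / 231000 = 0.0355 s = 35.4632 ms
Processing delay = 4.0 ms
Total one-way latency = 39.4632 ms


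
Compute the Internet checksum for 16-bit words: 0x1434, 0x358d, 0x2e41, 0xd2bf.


Sum all words (with carry folding):
+ 0x1434 = 0x1434
+ 0x358d = 0x49c1
+ 0x2e41 = 0x7802
+ 0xd2bf = 0x4ac2
One's complement: ~0x4ac2
Checksum = 0xb53d


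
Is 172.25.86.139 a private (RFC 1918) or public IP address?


RFC 1918 private ranges:
  10.0.0.0/8 (10.0.0.0 - 10.255.255.255)
  172.16.0.0/12 (172.16.0.0 - 172.31.255.255)
  192.168.0.0/16 (192.168.0.0 - 192.168.255.255)
Private (in 172.16.0.0/12)


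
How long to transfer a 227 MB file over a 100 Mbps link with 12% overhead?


Effective throughput = 100 * (1 - 12/100) = 88 Mbps
File size in Mb = 227 * 8 = 1816 Mb
Time = 1816 / 88
Time = 20.6364 seconds


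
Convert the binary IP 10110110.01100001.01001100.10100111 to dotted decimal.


10110110 = 182
01100001 = 97
01001100 = 76
10100111 = 167
IP: 182.97.76.167


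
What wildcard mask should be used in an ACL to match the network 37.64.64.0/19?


Subnet mask: 255.255.224.0
Wildcard = 255.255.255.255 - subnet mask
255 - 255 = 0
255 - 255 = 0
255 - 224 = 31
255 - 0 = 255
Wildcard: 0.0.31.255


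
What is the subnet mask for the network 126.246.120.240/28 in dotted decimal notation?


/28 means 28 network bits, 4 host bits
Binary: 11111111111111111111111111110000
Mask: 255.255.255.240


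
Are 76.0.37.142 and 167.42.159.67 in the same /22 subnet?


Mask: 255.255.252.0
76.0.37.142 AND mask = 76.0.36.0
167.42.159.67 AND mask = 167.42.156.0
No, different subnets (76.0.36.0 vs 167.42.156.0)


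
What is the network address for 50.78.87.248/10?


IP:   00110010.01001110.01010111.11111000
Mask: 11111111.11000000.00000000.00000000
AND operation:
Net:  00110010.01000000.00000000.00000000
Network: 50.64.0.0/10


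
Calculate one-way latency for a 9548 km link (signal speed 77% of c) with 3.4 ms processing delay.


Speed = 0.77 * 3e5 km/s = 231000 km/s
Propagation delay = 9548 / 231000 = 0.0413 s = 41.3333 ms
Processing delay = 3.4 ms
Total one-way latency = 44.7333 ms


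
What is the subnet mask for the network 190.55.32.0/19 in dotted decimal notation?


/19 means 19 network bits, 13 host bits
Binary: 11111111111111111110000000000000
Mask: 255.255.224.0


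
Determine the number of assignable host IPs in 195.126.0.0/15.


Host bits = 32 - 15 = 17
Total addresses = 2^17 = 131072
Usable = total - 2 (network and broadcast)
Usable hosts: 131070


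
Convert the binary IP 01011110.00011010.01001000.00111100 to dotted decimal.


01011110 = 94
00011010 = 26
01001000 = 72
00111100 = 60
IP: 94.26.72.60


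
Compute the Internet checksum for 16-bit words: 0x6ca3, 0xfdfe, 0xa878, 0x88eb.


Sum all words (with carry folding):
+ 0x6ca3 = 0x6ca3
+ 0xfdfe = 0x6aa2
+ 0xa878 = 0x131b
+ 0x88eb = 0x9c06
One's complement: ~0x9c06
Checksum = 0x63f9


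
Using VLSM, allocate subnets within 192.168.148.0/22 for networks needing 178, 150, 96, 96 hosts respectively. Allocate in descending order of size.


178 hosts -> /24 (254 usable): 192.168.148.0/24
150 hosts -> /24 (254 usable): 192.168.149.0/24
96 hosts -> /25 (126 usable): 192.168.150.0/25
96 hosts -> /25 (126 usable): 192.168.150.128/25
Allocation: 192.168.148.0/24 (178 hosts, 254 usable); 192.168.149.0/24 (150 hosts, 254 usable); 192.168.150.0/25 (96 hosts, 126 usable); 192.168.150.128/25 (96 hosts, 126 usable)


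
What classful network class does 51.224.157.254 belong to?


First octet: 51
Binary: 00110011
0xxxxxxx -> Class A (1-126)
Class A, default mask 255.0.0.0 (/8)


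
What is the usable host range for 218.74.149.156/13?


Network: 218.72.0.0
Broadcast: 218.79.255.255
First usable = network + 1
Last usable = broadcast - 1
Range: 218.72.0.1 to 218.79.255.254


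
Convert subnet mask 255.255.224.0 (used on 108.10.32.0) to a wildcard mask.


Subnet mask: 255.255.224.0
Wildcard = 255.255.255.255 - subnet mask
255 - 255 = 0
255 - 255 = 0
255 - 224 = 31
255 - 0 = 255
Wildcard: 0.0.31.255


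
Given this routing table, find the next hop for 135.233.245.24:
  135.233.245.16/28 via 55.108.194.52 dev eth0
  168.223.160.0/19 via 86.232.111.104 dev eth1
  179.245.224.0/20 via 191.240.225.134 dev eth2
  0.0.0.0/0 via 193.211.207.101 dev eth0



Longest prefix match for 135.233.245.24:
  /28 135.233.245.16: MATCH
  /19 168.223.160.0: no
  /20 179.245.224.0: no
  /0 0.0.0.0: MATCH
Selected: next-hop 55.108.194.52 via eth0 (matched /28)


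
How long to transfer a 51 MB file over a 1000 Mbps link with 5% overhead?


Effective throughput = 1000 * (1 - 5/100) = 950 Mbps
File size in Mb = 51 * 8 = 408 Mb
Time = 408 / 950
Time = 0.4295 seconds


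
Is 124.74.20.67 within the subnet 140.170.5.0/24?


Subnet network: 140.170.5.0
Test IP AND mask: 124.74.20.0
No, 124.74.20.67 is not in 140.170.5.0/24


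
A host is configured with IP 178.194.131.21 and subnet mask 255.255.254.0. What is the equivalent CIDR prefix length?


Binary: 11111111.11111111.11111110.00000000
Count leading 1s
Prefix: /23


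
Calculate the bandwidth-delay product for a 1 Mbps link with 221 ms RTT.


BDP = bandwidth * RTT
= 1 Mbps * 221 ms
= 1 * 1e6 * 221 / 1000 bits
= 221000 bits
= 27625 bytes
= 26.9775 KB
BDP = 221000 bits (27625 bytes)


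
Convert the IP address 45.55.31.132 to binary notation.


45 = 00101101
55 = 00110111
31 = 00011111
132 = 10000100
Binary: 00101101.00110111.00011111.10000100


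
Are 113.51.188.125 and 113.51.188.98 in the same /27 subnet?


Mask: 255.255.255.224
113.51.188.125 AND mask = 113.51.188.96
113.51.188.98 AND mask = 113.51.188.96
Yes, same subnet (113.51.188.96)


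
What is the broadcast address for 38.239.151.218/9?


Network: 38.128.0.0/9
Host bits = 23
Set all host bits to 1:
Broadcast: 38.255.255.255


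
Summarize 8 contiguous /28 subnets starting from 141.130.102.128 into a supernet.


Original prefix: /28
Number of subnets: 8 = 2^3
New prefix = 28 - 3 = 25
Supernet: 141.130.102.128/25


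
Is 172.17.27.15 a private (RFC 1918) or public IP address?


RFC 1918 private ranges:
  10.0.0.0/8 (10.0.0.0 - 10.255.255.255)
  172.16.0.0/12 (172.16.0.0 - 172.31.255.255)
  192.168.0.0/16 (192.168.0.0 - 192.168.255.255)
Private (in 172.16.0.0/12)


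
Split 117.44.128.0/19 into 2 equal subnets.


New prefix = 19 + 1 = 20
Each subnet has 4096 addresses
  117.44.128.0/20
  117.44.144.0/20
Subnets: 117.44.128.0/20, 117.44.144.0/20


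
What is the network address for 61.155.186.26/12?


IP:   00111101.10011011.10111010.00011010
Mask: 11111111.11110000.00000000.00000000
AND operation:
Net:  00111101.10010000.00000000.00000000
Network: 61.144.0.0/12


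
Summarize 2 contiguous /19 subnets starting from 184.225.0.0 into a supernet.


Original prefix: /19
Number of subnets: 2 = 2^1
New prefix = 19 - 1 = 18
Supernet: 184.225.0.0/18


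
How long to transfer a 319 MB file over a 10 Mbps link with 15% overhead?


Effective throughput = 10 * (1 - 15/100) = 8.5 Mbps
File size in Mb = 319 * 8 = 2552 Mb
Time = 2552 / 8.5
Time = 300.2353 seconds


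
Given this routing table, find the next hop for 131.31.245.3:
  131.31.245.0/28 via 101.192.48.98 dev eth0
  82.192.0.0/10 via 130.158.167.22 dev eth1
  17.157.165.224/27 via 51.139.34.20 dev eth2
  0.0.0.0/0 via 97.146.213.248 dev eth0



Longest prefix match for 131.31.245.3:
  /28 131.31.245.0: MATCH
  /10 82.192.0.0: no
  /27 17.157.165.224: no
  /0 0.0.0.0: MATCH
Selected: next-hop 101.192.48.98 via eth0 (matched /28)


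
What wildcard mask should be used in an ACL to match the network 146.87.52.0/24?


Subnet mask: 255.255.255.0
Wildcard = 255.255.255.255 - subnet mask
255 - 255 = 0
255 - 255 = 0
255 - 255 = 0
255 - 0 = 255
Wildcard: 0.0.0.255


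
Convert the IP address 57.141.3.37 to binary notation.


57 = 00111001
141 = 10001101
3 = 00000011
37 = 00100101
Binary: 00111001.10001101.00000011.00100101


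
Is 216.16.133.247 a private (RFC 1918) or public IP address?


RFC 1918 private ranges:
  10.0.0.0/8 (10.0.0.0 - 10.255.255.255)
  172.16.0.0/12 (172.16.0.0 - 172.31.255.255)
  192.168.0.0/16 (192.168.0.0 - 192.168.255.255)
Public (not in any RFC 1918 range)


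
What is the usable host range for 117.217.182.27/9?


Network: 117.128.0.0
Broadcast: 117.255.255.255
First usable = network + 1
Last usable = broadcast - 1
Range: 117.128.0.1 to 117.255.255.254


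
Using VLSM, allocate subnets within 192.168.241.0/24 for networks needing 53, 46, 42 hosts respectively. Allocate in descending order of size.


53 hosts -> /26 (62 usable): 192.168.241.0/26
46 hosts -> /26 (62 usable): 192.168.241.64/26
42 hosts -> /26 (62 usable): 192.168.241.128/26
Allocation: 192.168.241.0/26 (53 hosts, 62 usable); 192.168.241.64/26 (46 hosts, 62 usable); 192.168.241.128/26 (42 hosts, 62 usable)


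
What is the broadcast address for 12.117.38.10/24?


Network: 12.117.38.0/24
Host bits = 8
Set all host bits to 1:
Broadcast: 12.117.38.255


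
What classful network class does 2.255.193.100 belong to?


First octet: 2
Binary: 00000010
0xxxxxxx -> Class A (1-126)
Class A, default mask 255.0.0.0 (/8)


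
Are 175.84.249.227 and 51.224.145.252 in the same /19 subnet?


Mask: 255.255.224.0
175.84.249.227 AND mask = 175.84.224.0
51.224.145.252 AND mask = 51.224.128.0
No, different subnets (175.84.224.0 vs 51.224.128.0)


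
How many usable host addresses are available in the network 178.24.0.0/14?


Host bits = 32 - 14 = 18
Total addresses = 2^18 = 262144
Usable = total - 2 (network and broadcast)
Usable hosts: 262142


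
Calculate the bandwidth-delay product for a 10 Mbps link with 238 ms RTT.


BDP = bandwidth * RTT
= 10 Mbps * 238 ms
= 10 * 1e6 * 238 / 1000 bits
= 2380000 bits
= 297500 bytes
= 290.5273 KB
BDP = 2380000 bits (297500 bytes)


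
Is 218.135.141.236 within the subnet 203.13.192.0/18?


Subnet network: 203.13.192.0
Test IP AND mask: 218.135.128.0
No, 218.135.141.236 is not in 203.13.192.0/18


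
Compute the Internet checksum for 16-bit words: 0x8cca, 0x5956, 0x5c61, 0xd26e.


Sum all words (with carry folding):
+ 0x8cca = 0x8cca
+ 0x5956 = 0xe620
+ 0x5c61 = 0x4282
+ 0xd26e = 0x14f1
One's complement: ~0x14f1
Checksum = 0xeb0e


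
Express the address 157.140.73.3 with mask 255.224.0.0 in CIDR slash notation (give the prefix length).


Binary: 11111111.11100000.00000000.00000000
Count leading 1s
Prefix: /11


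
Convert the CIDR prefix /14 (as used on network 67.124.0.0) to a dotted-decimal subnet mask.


/14 means 14 network bits, 18 host bits
Binary: 11111111111111000000000000000000
Mask: 255.252.0.0


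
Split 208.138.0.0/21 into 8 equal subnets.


New prefix = 21 + 3 = 24
Each subnet has 256 addresses
  208.138.0.0/24
  208.138.1.0/24
  208.138.2.0/24
  208.138.3.0/24
  208.138.4.0/24
  208.138.5.0/24
  208.138.6.0/24
  208.138.7.0/24
Subnets: 208.138.0.0/24, 208.138.1.0/24, 208.138.2.0/24, 208.138.3.0/24, 208.138.4.0/24, 208.138.5.0/24, 208.138.6.0/24, 208.138.7.0/24


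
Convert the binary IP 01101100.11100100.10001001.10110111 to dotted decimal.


01101100 = 108
11100100 = 228
10001001 = 137
10110111 = 183
IP: 108.228.137.183


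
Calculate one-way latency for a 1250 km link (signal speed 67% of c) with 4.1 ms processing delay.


Speed = 0.67 * 3e5 km/s = 201000 km/s
Propagation delay = 1250 / 201000 = 0.0062 s = 6.2189 ms
Processing delay = 4.1 ms
Total one-way latency = 10.3189 ms


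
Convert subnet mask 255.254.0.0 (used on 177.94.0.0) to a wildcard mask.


Subnet mask: 255.254.0.0
Wildcard = 255.255.255.255 - subnet mask
255 - 255 = 0
255 - 254 = 1
255 - 0 = 255
255 - 0 = 255
Wildcard: 0.1.255.255


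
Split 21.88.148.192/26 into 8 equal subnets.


New prefix = 26 + 3 = 29
Each subnet has 8 addresses
  21.88.148.192/29
  21.88.148.200/29
  21.88.148.208/29
  21.88.148.216/29
  21.88.148.224/29
  21.88.148.232/29
  21.88.148.240/29
  21.88.148.248/29
Subnets: 21.88.148.192/29, 21.88.148.200/29, 21.88.148.208/29, 21.88.148.216/29, 21.88.148.224/29, 21.88.148.232/29, 21.88.148.240/29, 21.88.148.248/29


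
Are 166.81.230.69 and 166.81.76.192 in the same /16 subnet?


Mask: 255.255.0.0
166.81.230.69 AND mask = 166.81.0.0
166.81.76.192 AND mask = 166.81.0.0
Yes, same subnet (166.81.0.0)


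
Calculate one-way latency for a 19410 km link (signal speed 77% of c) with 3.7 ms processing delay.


Speed = 0.77 * 3e5 km/s = 231000 km/s
Propagation delay = 19410 / 231000 = 0.084 s = 84.026 ms
Processing delay = 3.7 ms
Total one-way latency = 87.726 ms


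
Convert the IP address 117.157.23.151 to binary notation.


117 = 01110101
157 = 10011101
23 = 00010111
151 = 10010111
Binary: 01110101.10011101.00010111.10010111


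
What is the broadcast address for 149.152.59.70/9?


Network: 149.128.0.0/9
Host bits = 23
Set all host bits to 1:
Broadcast: 149.255.255.255


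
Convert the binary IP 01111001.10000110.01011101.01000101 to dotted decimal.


01111001 = 121
10000110 = 134
01011101 = 93
01000101 = 69
IP: 121.134.93.69


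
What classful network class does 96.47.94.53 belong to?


First octet: 96
Binary: 01100000
0xxxxxxx -> Class A (1-126)
Class A, default mask 255.0.0.0 (/8)


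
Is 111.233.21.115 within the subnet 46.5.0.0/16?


Subnet network: 46.5.0.0
Test IP AND mask: 111.233.0.0
No, 111.233.21.115 is not in 46.5.0.0/16


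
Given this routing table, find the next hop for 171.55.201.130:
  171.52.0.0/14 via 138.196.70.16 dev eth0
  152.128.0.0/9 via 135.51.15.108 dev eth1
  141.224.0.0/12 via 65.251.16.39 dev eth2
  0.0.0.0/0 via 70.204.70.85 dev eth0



Longest prefix match for 171.55.201.130:
  /14 171.52.0.0: MATCH
  /9 152.128.0.0: no
  /12 141.224.0.0: no
  /0 0.0.0.0: MATCH
Selected: next-hop 138.196.70.16 via eth0 (matched /14)


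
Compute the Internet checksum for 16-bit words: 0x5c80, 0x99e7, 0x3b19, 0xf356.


Sum all words (with carry folding):
+ 0x5c80 = 0x5c80
+ 0x99e7 = 0xf667
+ 0x3b19 = 0x3181
+ 0xf356 = 0x24d8
One's complement: ~0x24d8
Checksum = 0xdb27


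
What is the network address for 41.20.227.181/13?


IP:   00101001.00010100.11100011.10110101
Mask: 11111111.11111000.00000000.00000000
AND operation:
Net:  00101001.00010000.00000000.00000000
Network: 41.16.0.0/13


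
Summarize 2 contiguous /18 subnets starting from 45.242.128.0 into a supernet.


Original prefix: /18
Number of subnets: 2 = 2^1
New prefix = 18 - 1 = 17
Supernet: 45.242.128.0/17


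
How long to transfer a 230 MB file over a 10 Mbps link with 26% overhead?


Effective throughput = 10 * (1 - 26/100) = 7.4 Mbps
File size in Mb = 230 * 8 = 1840 Mb
Time = 1840 / 7.4
Time = 248.6486 seconds


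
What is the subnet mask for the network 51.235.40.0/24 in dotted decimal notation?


/24 means 24 network bits, 8 host bits
Binary: 11111111111111111111111100000000
Mask: 255.255.255.0


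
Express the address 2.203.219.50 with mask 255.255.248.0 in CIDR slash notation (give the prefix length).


Binary: 11111111.11111111.11111000.00000000
Count leading 1s
Prefix: /21


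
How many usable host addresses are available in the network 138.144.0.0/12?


Host bits = 32 - 12 = 20
Total addresses = 2^20 = 1048576
Usable = total - 2 (network and broadcast)
Usable hosts: 1048574


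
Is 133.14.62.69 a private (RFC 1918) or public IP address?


RFC 1918 private ranges:
  10.0.0.0/8 (10.0.0.0 - 10.255.255.255)
  172.16.0.0/12 (172.16.0.0 - 172.31.255.255)
  192.168.0.0/16 (192.168.0.0 - 192.168.255.255)
Public (not in any RFC 1918 range)


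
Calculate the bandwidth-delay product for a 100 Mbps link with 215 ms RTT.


BDP = bandwidth * RTT
= 100 Mbps * 215 ms
= 100 * 1e6 * 215 / 1000 bits
= 21500000 bits
= 2687500 bytes
= 2624.5117 KB
BDP = 21500000 bits (2687500 bytes)


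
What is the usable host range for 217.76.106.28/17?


Network: 217.76.0.0
Broadcast: 217.76.127.255
First usable = network + 1
Last usable = broadcast - 1
Range: 217.76.0.1 to 217.76.127.254


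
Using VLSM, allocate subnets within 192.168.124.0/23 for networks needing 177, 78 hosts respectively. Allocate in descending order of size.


177 hosts -> /24 (254 usable): 192.168.124.0/24
78 hosts -> /25 (126 usable): 192.168.125.0/25
Allocation: 192.168.124.0/24 (177 hosts, 254 usable); 192.168.125.0/25 (78 hosts, 126 usable)


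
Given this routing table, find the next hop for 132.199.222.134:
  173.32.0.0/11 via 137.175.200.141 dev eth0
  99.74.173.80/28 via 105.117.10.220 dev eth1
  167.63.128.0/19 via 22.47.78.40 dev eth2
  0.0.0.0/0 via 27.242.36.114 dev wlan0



Longest prefix match for 132.199.222.134:
  /11 173.32.0.0: no
  /28 99.74.173.80: no
  /19 167.63.128.0: no
  /0 0.0.0.0: MATCH
Selected: next-hop 27.242.36.114 via wlan0 (matched /0)


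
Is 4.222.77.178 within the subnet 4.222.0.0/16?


Subnet network: 4.222.0.0
Test IP AND mask: 4.222.0.0
Yes, 4.222.77.178 is in 4.222.0.0/16


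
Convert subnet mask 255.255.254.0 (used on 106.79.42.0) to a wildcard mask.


Subnet mask: 255.255.254.0
Wildcard = 255.255.255.255 - subnet mask
255 - 255 = 0
255 - 255 = 0
255 - 254 = 1
255 - 0 = 255
Wildcard: 0.0.1.255


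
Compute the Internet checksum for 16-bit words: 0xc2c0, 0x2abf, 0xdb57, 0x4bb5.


Sum all words (with carry folding):
+ 0xc2c0 = 0xc2c0
+ 0x2abf = 0xed7f
+ 0xdb57 = 0xc8d7
+ 0x4bb5 = 0x148d
One's complement: ~0x148d
Checksum = 0xeb72


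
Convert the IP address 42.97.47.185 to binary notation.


42 = 00101010
97 = 01100001
47 = 00101111
185 = 10111001
Binary: 00101010.01100001.00101111.10111001


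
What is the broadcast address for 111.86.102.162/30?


Network: 111.86.102.160/30
Host bits = 2
Set all host bits to 1:
Broadcast: 111.86.102.163


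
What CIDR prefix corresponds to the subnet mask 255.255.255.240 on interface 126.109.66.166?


Binary: 11111111.11111111.11111111.11110000
Count leading 1s
Prefix: /28


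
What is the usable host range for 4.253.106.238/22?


Network: 4.253.104.0
Broadcast: 4.253.107.255
First usable = network + 1
Last usable = broadcast - 1
Range: 4.253.104.1 to 4.253.107.254


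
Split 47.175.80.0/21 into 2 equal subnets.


New prefix = 21 + 1 = 22
Each subnet has 1024 addresses
  47.175.80.0/22
  47.175.84.0/22
Subnets: 47.175.80.0/22, 47.175.84.0/22


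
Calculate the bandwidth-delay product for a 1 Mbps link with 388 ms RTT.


BDP = bandwidth * RTT
= 1 Mbps * 388 ms
= 1 * 1e6 * 388 / 1000 bits
= 388000 bits
= 48500 bytes
= 47.3633 KB
BDP = 388000 bits (48500 bytes)


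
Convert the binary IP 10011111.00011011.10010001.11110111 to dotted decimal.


10011111 = 159
00011011 = 27
10010001 = 145
11110111 = 247
IP: 159.27.145.247


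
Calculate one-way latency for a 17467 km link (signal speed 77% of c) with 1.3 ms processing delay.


Speed = 0.77 * 3e5 km/s = 231000 km/s
Propagation delay = 17467 / 231000 = 0.0756 s = 75.6147 ms
Processing delay = 1.3 ms
Total one-way latency = 76.9147 ms


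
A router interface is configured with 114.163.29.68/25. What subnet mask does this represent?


/25 means 25 network bits, 7 host bits
Binary: 11111111111111111111111110000000
Mask: 255.255.255.128


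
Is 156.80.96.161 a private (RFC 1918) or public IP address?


RFC 1918 private ranges:
  10.0.0.0/8 (10.0.0.0 - 10.255.255.255)
  172.16.0.0/12 (172.16.0.0 - 172.31.255.255)
  192.168.0.0/16 (192.168.0.0 - 192.168.255.255)
Public (not in any RFC 1918 range)


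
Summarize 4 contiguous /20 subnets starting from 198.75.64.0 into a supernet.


Original prefix: /20
Number of subnets: 4 = 2^2
New prefix = 20 - 2 = 18
Supernet: 198.75.64.0/18


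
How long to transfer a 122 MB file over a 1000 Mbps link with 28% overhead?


Effective throughput = 1000 * (1 - 28/100) = 720 Mbps
File size in Mb = 122 * 8 = 976 Mb
Time = 976 / 720
Time = 1.3556 seconds


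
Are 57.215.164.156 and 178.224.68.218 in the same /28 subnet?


Mask: 255.255.255.240
57.215.164.156 AND mask = 57.215.164.144
178.224.68.218 AND mask = 178.224.68.208
No, different subnets (57.215.164.144 vs 178.224.68.208)


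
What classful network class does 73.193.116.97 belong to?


First octet: 73
Binary: 01001001
0xxxxxxx -> Class A (1-126)
Class A, default mask 255.0.0.0 (/8)


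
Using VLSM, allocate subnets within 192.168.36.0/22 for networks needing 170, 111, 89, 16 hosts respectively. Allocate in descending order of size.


170 hosts -> /24 (254 usable): 192.168.36.0/24
111 hosts -> /25 (126 usable): 192.168.37.0/25
89 hosts -> /25 (126 usable): 192.168.37.128/25
16 hosts -> /27 (30 usable): 192.168.38.0/27
Allocation: 192.168.36.0/24 (170 hosts, 254 usable); 192.168.37.0/25 (111 hosts, 126 usable); 192.168.37.128/25 (89 hosts, 126 usable); 192.168.38.0/27 (16 hosts, 30 usable)


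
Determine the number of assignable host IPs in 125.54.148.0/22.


Host bits = 32 - 22 = 10
Total addresses = 2^10 = 1024
Usable = total - 2 (network and broadcast)
Usable hosts: 1022


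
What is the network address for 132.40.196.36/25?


IP:   10000100.00101000.11000100.00100100
Mask: 11111111.11111111.11111111.10000000
AND operation:
Net:  10000100.00101000.11000100.00000000
Network: 132.40.196.0/25


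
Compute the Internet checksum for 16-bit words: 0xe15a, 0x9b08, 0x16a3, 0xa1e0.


Sum all words (with carry folding):
+ 0xe15a = 0xe15a
+ 0x9b08 = 0x7c63
+ 0x16a3 = 0x9306
+ 0xa1e0 = 0x34e7
One's complement: ~0x34e7
Checksum = 0xcb18


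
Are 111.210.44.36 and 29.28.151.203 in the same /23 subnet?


Mask: 255.255.254.0
111.210.44.36 AND mask = 111.210.44.0
29.28.151.203 AND mask = 29.28.150.0
No, different subnets (111.210.44.0 vs 29.28.150.0)


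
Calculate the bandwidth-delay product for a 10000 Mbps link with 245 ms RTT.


BDP = bandwidth * RTT
= 10000 Mbps * 245 ms
= 10000 * 1e6 * 245 / 1000 bits
= 2450000000 bits
= 306250000 bytes
= 299072.2656 KB
BDP = 2450000000 bits (306250000 bytes)


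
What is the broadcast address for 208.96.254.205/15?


Network: 208.96.0.0/15
Host bits = 17
Set all host bits to 1:
Broadcast: 208.97.255.255


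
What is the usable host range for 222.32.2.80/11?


Network: 222.32.0.0
Broadcast: 222.63.255.255
First usable = network + 1
Last usable = broadcast - 1
Range: 222.32.0.1 to 222.63.255.254


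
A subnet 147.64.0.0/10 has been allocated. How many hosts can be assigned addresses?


Host bits = 32 - 10 = 22
Total addresses = 2^22 = 4194304
Usable = total - 2 (network and broadcast)
Usable hosts: 4194302


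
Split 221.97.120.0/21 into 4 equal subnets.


New prefix = 21 + 2 = 23
Each subnet has 512 addresses
  221.97.120.0/23
  221.97.122.0/23
  221.97.124.0/23
  221.97.126.0/23
Subnets: 221.97.120.0/23, 221.97.122.0/23, 221.97.124.0/23, 221.97.126.0/23


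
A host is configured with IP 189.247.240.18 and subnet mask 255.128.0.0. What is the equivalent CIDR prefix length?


Binary: 11111111.10000000.00000000.00000000
Count leading 1s
Prefix: /9


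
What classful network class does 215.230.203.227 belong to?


First octet: 215
Binary: 11010111
110xxxxx -> Class C (192-223)
Class C, default mask 255.255.255.0 (/24)


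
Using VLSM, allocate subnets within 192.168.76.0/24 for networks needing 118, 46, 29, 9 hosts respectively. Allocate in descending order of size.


118 hosts -> /25 (126 usable): 192.168.76.0/25
46 hosts -> /26 (62 usable): 192.168.76.128/26
29 hosts -> /27 (30 usable): 192.168.76.192/27
9 hosts -> /28 (14 usable): 192.168.76.224/28
Allocation: 192.168.76.0/25 (118 hosts, 126 usable); 192.168.76.128/26 (46 hosts, 62 usable); 192.168.76.192/27 (29 hosts, 30 usable); 192.168.76.224/28 (9 hosts, 14 usable)


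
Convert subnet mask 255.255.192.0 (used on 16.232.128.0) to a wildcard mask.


Subnet mask: 255.255.192.0
Wildcard = 255.255.255.255 - subnet mask
255 - 255 = 0
255 - 255 = 0
255 - 192 = 63
255 - 0 = 255
Wildcard: 0.0.63.255


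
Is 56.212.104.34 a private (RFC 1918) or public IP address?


RFC 1918 private ranges:
  10.0.0.0/8 (10.0.0.0 - 10.255.255.255)
  172.16.0.0/12 (172.16.0.0 - 172.31.255.255)
  192.168.0.0/16 (192.168.0.0 - 192.168.255.255)
Public (not in any RFC 1918 range)


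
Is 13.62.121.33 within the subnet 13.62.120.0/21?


Subnet network: 13.62.120.0
Test IP AND mask: 13.62.120.0
Yes, 13.62.121.33 is in 13.62.120.0/21


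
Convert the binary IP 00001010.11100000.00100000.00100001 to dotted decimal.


00001010 = 10
11100000 = 224
00100000 = 32
00100001 = 33
IP: 10.224.32.33


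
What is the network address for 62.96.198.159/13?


IP:   00111110.01100000.11000110.10011111
Mask: 11111111.11111000.00000000.00000000
AND operation:
Net:  00111110.01100000.00000000.00000000
Network: 62.96.0.0/13


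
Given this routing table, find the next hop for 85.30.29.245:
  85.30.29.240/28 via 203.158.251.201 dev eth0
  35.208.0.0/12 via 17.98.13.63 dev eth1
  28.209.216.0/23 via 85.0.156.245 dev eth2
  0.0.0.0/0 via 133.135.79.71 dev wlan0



Longest prefix match for 85.30.29.245:
  /28 85.30.29.240: MATCH
  /12 35.208.0.0: no
  /23 28.209.216.0: no
  /0 0.0.0.0: MATCH
Selected: next-hop 203.158.251.201 via eth0 (matched /28)


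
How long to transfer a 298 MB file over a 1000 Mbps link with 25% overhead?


Effective throughput = 1000 * (1 - 25/100) = 750 Mbps
File size in Mb = 298 * 8 = 2384 Mb
Time = 2384 / 750
Time = 3.1787 seconds


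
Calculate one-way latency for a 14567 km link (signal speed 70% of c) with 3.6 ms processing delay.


Speed = 0.7 * 3e5 km/s = 210000 km/s
Propagation delay = 14567 / 210000 = 0.0694 s = 69.3667 ms
Processing delay = 3.6 ms
Total one-way latency = 72.9667 ms


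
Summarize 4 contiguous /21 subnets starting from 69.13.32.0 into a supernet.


Original prefix: /21
Number of subnets: 4 = 2^2
New prefix = 21 - 2 = 19
Supernet: 69.13.32.0/19


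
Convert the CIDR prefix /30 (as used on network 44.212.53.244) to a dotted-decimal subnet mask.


/30 means 30 network bits, 2 host bits
Binary: 11111111111111111111111111111100
Mask: 255.255.255.252


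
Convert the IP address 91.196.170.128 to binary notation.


91 = 01011011
196 = 11000100
170 = 10101010
128 = 10000000
Binary: 01011011.11000100.10101010.10000000


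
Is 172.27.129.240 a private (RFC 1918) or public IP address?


RFC 1918 private ranges:
  10.0.0.0/8 (10.0.0.0 - 10.255.255.255)
  172.16.0.0/12 (172.16.0.0 - 172.31.255.255)
  192.168.0.0/16 (192.168.0.0 - 192.168.255.255)
Private (in 172.16.0.0/12)


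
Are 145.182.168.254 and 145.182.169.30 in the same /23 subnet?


Mask: 255.255.254.0
145.182.168.254 AND mask = 145.182.168.0
145.182.169.30 AND mask = 145.182.168.0
Yes, same subnet (145.182.168.0)


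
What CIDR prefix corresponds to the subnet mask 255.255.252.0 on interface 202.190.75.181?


Binary: 11111111.11111111.11111100.00000000
Count leading 1s
Prefix: /22


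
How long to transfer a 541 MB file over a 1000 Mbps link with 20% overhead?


Effective throughput = 1000 * (1 - 20/100) = 800 Mbps
File size in Mb = 541 * 8 = 4328 Mb
Time = 4328 / 800
Time = 5.41 seconds


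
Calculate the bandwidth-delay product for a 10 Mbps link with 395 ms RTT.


BDP = bandwidth * RTT
= 10 Mbps * 395 ms
= 10 * 1e6 * 395 / 1000 bits
= 3950000 bits
= 493750 bytes
= 482.1777 KB
BDP = 3950000 bits (493750 bytes)


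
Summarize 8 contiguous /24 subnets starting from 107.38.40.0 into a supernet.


Original prefix: /24
Number of subnets: 8 = 2^3
New prefix = 24 - 3 = 21
Supernet: 107.38.40.0/21


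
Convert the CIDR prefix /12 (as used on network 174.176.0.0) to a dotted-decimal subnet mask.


/12 means 12 network bits, 20 host bits
Binary: 11111111111100000000000000000000
Mask: 255.240.0.0


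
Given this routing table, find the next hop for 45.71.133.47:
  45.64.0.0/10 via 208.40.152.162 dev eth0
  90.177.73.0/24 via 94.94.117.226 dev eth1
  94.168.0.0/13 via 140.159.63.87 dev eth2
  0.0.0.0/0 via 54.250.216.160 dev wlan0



Longest prefix match for 45.71.133.47:
  /10 45.64.0.0: MATCH
  /24 90.177.73.0: no
  /13 94.168.0.0: no
  /0 0.0.0.0: MATCH
Selected: next-hop 208.40.152.162 via eth0 (matched /10)


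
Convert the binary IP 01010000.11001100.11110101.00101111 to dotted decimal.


01010000 = 80
11001100 = 204
11110101 = 245
00101111 = 47
IP: 80.204.245.47


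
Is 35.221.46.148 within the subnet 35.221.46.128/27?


Subnet network: 35.221.46.128
Test IP AND mask: 35.221.46.128
Yes, 35.221.46.148 is in 35.221.46.128/27


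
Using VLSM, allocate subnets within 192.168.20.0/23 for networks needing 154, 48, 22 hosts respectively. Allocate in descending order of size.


154 hosts -> /24 (254 usable): 192.168.20.0/24
48 hosts -> /26 (62 usable): 192.168.21.0/26
22 hosts -> /27 (30 usable): 192.168.21.64/27
Allocation: 192.168.20.0/24 (154 hosts, 254 usable); 192.168.21.0/26 (48 hosts, 62 usable); 192.168.21.64/27 (22 hosts, 30 usable)


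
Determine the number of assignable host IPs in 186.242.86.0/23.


Host bits = 32 - 23 = 9
Total addresses = 2^9 = 512
Usable = total - 2 (network and broadcast)
Usable hosts: 510


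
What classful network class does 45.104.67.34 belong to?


First octet: 45
Binary: 00101101
0xxxxxxx -> Class A (1-126)
Class A, default mask 255.0.0.0 (/8)


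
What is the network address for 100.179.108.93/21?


IP:   01100100.10110011.01101100.01011101
Mask: 11111111.11111111.11111000.00000000
AND operation:
Net:  01100100.10110011.01101000.00000000
Network: 100.179.104.0/21


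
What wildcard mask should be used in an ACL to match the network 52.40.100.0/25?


Subnet mask: 255.255.255.128
Wildcard = 255.255.255.255 - subnet mask
255 - 255 = 0
255 - 255 = 0
255 - 255 = 0
255 - 128 = 127
Wildcard: 0.0.0.127


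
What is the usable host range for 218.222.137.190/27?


Network: 218.222.137.160
Broadcast: 218.222.137.191
First usable = network + 1
Last usable = broadcast - 1
Range: 218.222.137.161 to 218.222.137.190


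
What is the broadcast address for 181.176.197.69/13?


Network: 181.176.0.0/13
Host bits = 19
Set all host bits to 1:
Broadcast: 181.183.255.255


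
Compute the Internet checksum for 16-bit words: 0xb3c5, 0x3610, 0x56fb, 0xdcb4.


Sum all words (with carry folding):
+ 0xb3c5 = 0xb3c5
+ 0x3610 = 0xe9d5
+ 0x56fb = 0x40d1
+ 0xdcb4 = 0x1d86
One's complement: ~0x1d86
Checksum = 0xe279


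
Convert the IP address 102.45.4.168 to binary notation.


102 = 01100110
45 = 00101101
4 = 00000100
168 = 10101000
Binary: 01100110.00101101.00000100.10101000


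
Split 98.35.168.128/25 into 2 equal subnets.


New prefix = 25 + 1 = 26
Each subnet has 64 addresses
  98.35.168.128/26
  98.35.168.192/26
Subnets: 98.35.168.128/26, 98.35.168.192/26


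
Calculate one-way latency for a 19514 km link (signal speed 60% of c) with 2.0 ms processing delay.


Speed = 0.6 * 3e5 km/s = 180000 km/s
Propagation delay = 19514 / 180000 = 0.1084 s = 108.4111 ms
Processing delay = 2.0 ms
Total one-way latency = 110.4111 ms


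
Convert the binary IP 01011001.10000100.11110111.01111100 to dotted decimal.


01011001 = 89
10000100 = 132
11110111 = 247
01111100 = 124
IP: 89.132.247.124


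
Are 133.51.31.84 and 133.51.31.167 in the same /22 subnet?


Mask: 255.255.252.0
133.51.31.84 AND mask = 133.51.28.0
133.51.31.167 AND mask = 133.51.28.0
Yes, same subnet (133.51.28.0)


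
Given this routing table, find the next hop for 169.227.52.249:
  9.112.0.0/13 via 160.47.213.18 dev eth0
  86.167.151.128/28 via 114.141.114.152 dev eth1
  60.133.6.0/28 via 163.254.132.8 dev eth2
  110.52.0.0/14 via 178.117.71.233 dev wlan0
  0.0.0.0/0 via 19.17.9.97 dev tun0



Longest prefix match for 169.227.52.249:
  /13 9.112.0.0: no
  /28 86.167.151.128: no
  /28 60.133.6.0: no
  /14 110.52.0.0: no
  /0 0.0.0.0: MATCH
Selected: next-hop 19.17.9.97 via tun0 (matched /0)


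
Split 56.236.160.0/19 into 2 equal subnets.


New prefix = 19 + 1 = 20
Each subnet has 4096 addresses
  56.236.160.0/20
  56.236.176.0/20
Subnets: 56.236.160.0/20, 56.236.176.0/20


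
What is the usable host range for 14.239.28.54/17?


Network: 14.239.0.0
Broadcast: 14.239.127.255
First usable = network + 1
Last usable = broadcast - 1
Range: 14.239.0.1 to 14.239.127.254


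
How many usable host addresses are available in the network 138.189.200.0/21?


Host bits = 32 - 21 = 11
Total addresses = 2^11 = 2048
Usable = total - 2 (network and broadcast)
Usable hosts: 2046


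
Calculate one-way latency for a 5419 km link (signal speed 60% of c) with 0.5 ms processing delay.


Speed = 0.6 * 3e5 km/s = 180000 km/s
Propagation delay = 5419 / 180000 = 0.0301 s = 30.1056 ms
Processing delay = 0.5 ms
Total one-way latency = 30.6056 ms


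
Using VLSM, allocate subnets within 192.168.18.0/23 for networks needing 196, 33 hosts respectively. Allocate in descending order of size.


196 hosts -> /24 (254 usable): 192.168.18.0/24
33 hosts -> /26 (62 usable): 192.168.19.0/26
Allocation: 192.168.18.0/24 (196 hosts, 254 usable); 192.168.19.0/26 (33 hosts, 62 usable)


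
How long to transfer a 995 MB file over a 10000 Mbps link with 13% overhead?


Effective throughput = 10000 * (1 - 13/100) = 8700 Mbps
File size in Mb = 995 * 8 = 7960 Mb
Time = 7960 / 8700
Time = 0.9149 seconds


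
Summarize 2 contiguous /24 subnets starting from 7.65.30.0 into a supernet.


Original prefix: /24
Number of subnets: 2 = 2^1
New prefix = 24 - 1 = 23
Supernet: 7.65.30.0/23


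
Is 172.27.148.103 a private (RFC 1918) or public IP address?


RFC 1918 private ranges:
  10.0.0.0/8 (10.0.0.0 - 10.255.255.255)
  172.16.0.0/12 (172.16.0.0 - 172.31.255.255)
  192.168.0.0/16 (192.168.0.0 - 192.168.255.255)
Private (in 172.16.0.0/12)


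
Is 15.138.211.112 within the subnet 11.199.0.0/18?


Subnet network: 11.199.0.0
Test IP AND mask: 15.138.192.0
No, 15.138.211.112 is not in 11.199.0.0/18


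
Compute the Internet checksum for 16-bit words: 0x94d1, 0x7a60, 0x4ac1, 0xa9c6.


Sum all words (with carry folding):
+ 0x94d1 = 0x94d1
+ 0x7a60 = 0x0f32
+ 0x4ac1 = 0x59f3
+ 0xa9c6 = 0x03ba
One's complement: ~0x03ba
Checksum = 0xfc45


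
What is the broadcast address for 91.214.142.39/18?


Network: 91.214.128.0/18
Host bits = 14
Set all host bits to 1:
Broadcast: 91.214.191.255


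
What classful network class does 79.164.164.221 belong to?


First octet: 79
Binary: 01001111
0xxxxxxx -> Class A (1-126)
Class A, default mask 255.0.0.0 (/8)


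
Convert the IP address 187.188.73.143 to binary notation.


187 = 10111011
188 = 10111100
73 = 01001001
143 = 10001111
Binary: 10111011.10111100.01001001.10001111


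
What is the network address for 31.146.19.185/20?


IP:   00011111.10010010.00010011.10111001
Mask: 11111111.11111111.11110000.00000000
AND operation:
Net:  00011111.10010010.00010000.00000000
Network: 31.146.16.0/20


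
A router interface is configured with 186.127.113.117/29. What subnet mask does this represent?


/29 means 29 network bits, 3 host bits
Binary: 11111111111111111111111111111000
Mask: 255.255.255.248


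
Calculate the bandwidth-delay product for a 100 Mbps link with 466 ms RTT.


BDP = bandwidth * RTT
= 100 Mbps * 466 ms
= 100 * 1e6 * 466 / 1000 bits
= 46600000 bits
= 5825000 bytes
= 5688.4766 KB
BDP = 46600000 bits (5825000 bytes)


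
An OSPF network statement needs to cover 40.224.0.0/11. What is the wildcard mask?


Subnet mask: 255.224.0.0
Wildcard = 255.255.255.255 - subnet mask
255 - 255 = 0
255 - 224 = 31
255 - 0 = 255
255 - 0 = 255
Wildcard: 0.31.255.255


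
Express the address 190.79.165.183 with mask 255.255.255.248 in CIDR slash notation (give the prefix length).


Binary: 11111111.11111111.11111111.11111000
Count leading 1s
Prefix: /29


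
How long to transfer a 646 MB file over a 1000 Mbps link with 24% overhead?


Effective throughput = 1000 * (1 - 24/100) = 760 Mbps
File size in Mb = 646 * 8 = 5168 Mb
Time = 5168 / 760
Time = 6.8 seconds


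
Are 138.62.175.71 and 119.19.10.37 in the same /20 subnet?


Mask: 255.255.240.0
138.62.175.71 AND mask = 138.62.160.0
119.19.10.37 AND mask = 119.19.0.0
No, different subnets (138.62.160.0 vs 119.19.0.0)


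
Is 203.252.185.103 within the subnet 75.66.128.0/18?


Subnet network: 75.66.128.0
Test IP AND mask: 203.252.128.0
No, 203.252.185.103 is not in 75.66.128.0/18


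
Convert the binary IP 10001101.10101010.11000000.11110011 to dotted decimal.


10001101 = 141
10101010 = 170
11000000 = 192
11110011 = 243
IP: 141.170.192.243


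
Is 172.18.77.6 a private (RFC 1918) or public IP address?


RFC 1918 private ranges:
  10.0.0.0/8 (10.0.0.0 - 10.255.255.255)
  172.16.0.0/12 (172.16.0.0 - 172.31.255.255)
  192.168.0.0/16 (192.168.0.0 - 192.168.255.255)
Private (in 172.16.0.0/12)


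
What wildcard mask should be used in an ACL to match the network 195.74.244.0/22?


Subnet mask: 255.255.252.0
Wildcard = 255.255.255.255 - subnet mask
255 - 255 = 0
255 - 255 = 0
255 - 252 = 3
255 - 0 = 255
Wildcard: 0.0.3.255


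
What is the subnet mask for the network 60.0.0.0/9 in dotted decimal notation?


/9 means 9 network bits, 23 host bits
Binary: 11111111100000000000000000000000
Mask: 255.128.0.0


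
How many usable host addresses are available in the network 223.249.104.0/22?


Host bits = 32 - 22 = 10
Total addresses = 2^10 = 1024
Usable = total - 2 (network and broadcast)
Usable hosts: 1022


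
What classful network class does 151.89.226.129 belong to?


First octet: 151
Binary: 10010111
10xxxxxx -> Class B (128-191)
Class B, default mask 255.255.0.0 (/16)


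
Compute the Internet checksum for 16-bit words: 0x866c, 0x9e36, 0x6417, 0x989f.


Sum all words (with carry folding):
+ 0x866c = 0x866c
+ 0x9e36 = 0x24a3
+ 0x6417 = 0x88ba
+ 0x989f = 0x215a
One's complement: ~0x215a
Checksum = 0xdea5


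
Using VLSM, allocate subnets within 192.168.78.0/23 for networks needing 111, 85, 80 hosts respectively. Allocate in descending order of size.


111 hosts -> /25 (126 usable): 192.168.78.0/25
85 hosts -> /25 (126 usable): 192.168.78.128/25
80 hosts -> /25 (126 usable): 192.168.79.0/25
Allocation: 192.168.78.0/25 (111 hosts, 126 usable); 192.168.78.128/25 (85 hosts, 126 usable); 192.168.79.0/25 (80 hosts, 126 usable)


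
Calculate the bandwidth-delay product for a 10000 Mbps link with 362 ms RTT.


BDP = bandwidth * RTT
= 10000 Mbps * 362 ms
= 10000 * 1e6 * 362 / 1000 bits
= 3620000000 bits
= 452500000 bytes
= 441894.5312 KB
BDP = 3620000000 bits (452500000 bytes)
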